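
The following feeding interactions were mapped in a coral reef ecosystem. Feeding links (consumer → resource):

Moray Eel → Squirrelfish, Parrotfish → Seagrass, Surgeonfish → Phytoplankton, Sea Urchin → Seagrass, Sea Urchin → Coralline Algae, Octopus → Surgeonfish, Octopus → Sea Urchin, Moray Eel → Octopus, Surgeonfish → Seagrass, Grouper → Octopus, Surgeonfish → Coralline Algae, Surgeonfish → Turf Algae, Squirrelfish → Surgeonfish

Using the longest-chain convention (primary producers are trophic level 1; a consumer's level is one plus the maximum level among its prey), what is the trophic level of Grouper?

Trophic level 4

Seagrass is a producer → level 1.
Sea Urchin eats Seagrass (level 1); other prey at levels: Coralline Algae 1 → level 2.
Octopus eats Sea Urchin (level 2); other prey at levels: Surgeonfish 2 → level 3.
Grouper eats Octopus → level 4.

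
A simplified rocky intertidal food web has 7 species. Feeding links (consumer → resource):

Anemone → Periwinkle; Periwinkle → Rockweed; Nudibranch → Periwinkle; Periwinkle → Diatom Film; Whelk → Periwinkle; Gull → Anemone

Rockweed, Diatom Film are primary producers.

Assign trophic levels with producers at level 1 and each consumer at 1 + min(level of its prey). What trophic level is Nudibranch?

Trophic level 3

Rockweed is a producer → level 1.
Periwinkle eats Rockweed → level 2.
Nudibranch eats Periwinkle → level 3.
No prey of Nudibranch is below level 2, so 3 is the minimum.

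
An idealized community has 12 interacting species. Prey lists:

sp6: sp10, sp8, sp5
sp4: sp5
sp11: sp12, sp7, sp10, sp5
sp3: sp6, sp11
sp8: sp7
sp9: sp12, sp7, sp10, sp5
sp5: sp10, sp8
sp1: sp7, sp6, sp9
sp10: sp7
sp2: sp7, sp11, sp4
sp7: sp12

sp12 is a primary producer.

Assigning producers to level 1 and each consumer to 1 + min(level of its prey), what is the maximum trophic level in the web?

5

Producers (level 1): sp12.
Following each consumer down to its lowest-level prey: sp12 → sp7 → sp10 → sp5 → sp4 (levels 1 through 5).
All prey of sp4 (sp5 4) are at level 4 or above, so sp4 is at level 1 + 4 = 5.
Every consumer has at least one prey at level 4 or below, so none exceeds level 5.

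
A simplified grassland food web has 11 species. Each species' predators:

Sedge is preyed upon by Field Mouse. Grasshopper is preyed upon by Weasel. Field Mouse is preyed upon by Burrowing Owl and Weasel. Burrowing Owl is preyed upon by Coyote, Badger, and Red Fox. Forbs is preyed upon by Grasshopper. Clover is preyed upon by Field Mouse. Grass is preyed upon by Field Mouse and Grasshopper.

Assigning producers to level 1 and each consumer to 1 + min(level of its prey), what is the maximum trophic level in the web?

4

Producers (level 1): Sedge, Grass, Clover, Forbs.
Following each consumer down to its lowest-level prey: Sedge → Field Mouse → Burrowing Owl → Red Fox (levels 1 through 4).
All prey of Red Fox (Burrowing Owl 3) are at level 3 or above, so Red Fox is at level 1 + 3 = 4.
Every consumer has at least one prey at level 3 or below, so none exceeds level 4.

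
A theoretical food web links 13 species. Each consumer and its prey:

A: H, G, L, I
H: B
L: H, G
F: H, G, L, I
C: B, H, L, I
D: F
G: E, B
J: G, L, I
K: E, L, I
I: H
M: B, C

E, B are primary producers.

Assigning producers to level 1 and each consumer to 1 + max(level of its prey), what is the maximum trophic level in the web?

Producers (level 1): E, B.
B → H → L → C → M gives M level 5.
No species has a prey at level 5, so no species reaches level 6.

5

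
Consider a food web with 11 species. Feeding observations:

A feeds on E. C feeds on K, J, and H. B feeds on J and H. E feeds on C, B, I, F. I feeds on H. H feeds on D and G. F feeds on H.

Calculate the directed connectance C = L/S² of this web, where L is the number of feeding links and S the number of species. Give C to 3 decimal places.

C = 0.116

The web has S = 11 species and L = 14 feeding links.
C = L / S² = 14 / 121 = 0.1157 ≈ 0.116.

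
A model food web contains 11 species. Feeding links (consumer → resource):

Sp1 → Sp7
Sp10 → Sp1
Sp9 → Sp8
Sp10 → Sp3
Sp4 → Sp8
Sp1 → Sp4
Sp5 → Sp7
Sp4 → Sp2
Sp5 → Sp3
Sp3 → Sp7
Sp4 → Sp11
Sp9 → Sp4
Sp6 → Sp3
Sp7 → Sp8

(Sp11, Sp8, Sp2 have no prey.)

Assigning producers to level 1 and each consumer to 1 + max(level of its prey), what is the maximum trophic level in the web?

4

Producers (level 1): Sp11, Sp8, Sp2.
Sp8 → Sp7 → Sp3 → Sp6 gives Sp6 level 4.
No species has a prey at level 4, so no species reaches level 5.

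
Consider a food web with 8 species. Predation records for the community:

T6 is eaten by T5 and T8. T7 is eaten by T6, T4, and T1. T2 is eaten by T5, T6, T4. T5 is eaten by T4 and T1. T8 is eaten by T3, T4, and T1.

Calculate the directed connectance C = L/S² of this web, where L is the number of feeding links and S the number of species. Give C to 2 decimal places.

C = 0.20

The web has S = 8 species and L = 13 feeding links.
C = L / S² = 13 / 64 = 0.2031 ≈ 0.20.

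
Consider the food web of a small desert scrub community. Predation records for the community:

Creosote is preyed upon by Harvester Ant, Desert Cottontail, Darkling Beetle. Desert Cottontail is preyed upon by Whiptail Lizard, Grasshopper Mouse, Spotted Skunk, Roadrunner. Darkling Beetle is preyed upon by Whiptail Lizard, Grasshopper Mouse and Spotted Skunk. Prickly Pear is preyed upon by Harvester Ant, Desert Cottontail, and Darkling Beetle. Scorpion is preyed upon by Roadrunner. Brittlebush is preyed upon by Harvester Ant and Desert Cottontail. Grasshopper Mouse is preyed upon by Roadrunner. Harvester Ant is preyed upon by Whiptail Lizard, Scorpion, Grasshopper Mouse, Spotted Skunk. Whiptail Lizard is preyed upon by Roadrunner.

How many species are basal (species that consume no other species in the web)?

Basal species (no prey listed): Creosote, Brittlebush, Prickly Pear.
Count: 3.

3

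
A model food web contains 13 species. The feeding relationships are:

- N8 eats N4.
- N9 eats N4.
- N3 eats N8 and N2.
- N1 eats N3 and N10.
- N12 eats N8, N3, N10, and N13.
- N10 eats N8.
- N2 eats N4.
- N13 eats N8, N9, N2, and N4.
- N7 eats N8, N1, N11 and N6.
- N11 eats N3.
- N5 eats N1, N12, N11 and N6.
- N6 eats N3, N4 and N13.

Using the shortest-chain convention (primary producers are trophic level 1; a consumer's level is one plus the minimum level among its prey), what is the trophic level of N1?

N4 is a producer → level 1.
N8 eats N4 → level 2.
N10 eats N8 → level 3.
N1 eats N10 → level 4.
No prey of N1 is below level 3, so 4 is the minimum.

Trophic level 4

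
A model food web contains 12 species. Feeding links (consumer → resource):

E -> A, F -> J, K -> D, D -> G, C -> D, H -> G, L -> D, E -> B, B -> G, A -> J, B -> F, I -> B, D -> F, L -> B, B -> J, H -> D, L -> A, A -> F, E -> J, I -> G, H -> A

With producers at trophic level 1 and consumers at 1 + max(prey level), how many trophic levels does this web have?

Producers (level 1): G, J.
J → F → D → C gives C level 4.
No species has a prey at level 4, so no species reaches level 5.

4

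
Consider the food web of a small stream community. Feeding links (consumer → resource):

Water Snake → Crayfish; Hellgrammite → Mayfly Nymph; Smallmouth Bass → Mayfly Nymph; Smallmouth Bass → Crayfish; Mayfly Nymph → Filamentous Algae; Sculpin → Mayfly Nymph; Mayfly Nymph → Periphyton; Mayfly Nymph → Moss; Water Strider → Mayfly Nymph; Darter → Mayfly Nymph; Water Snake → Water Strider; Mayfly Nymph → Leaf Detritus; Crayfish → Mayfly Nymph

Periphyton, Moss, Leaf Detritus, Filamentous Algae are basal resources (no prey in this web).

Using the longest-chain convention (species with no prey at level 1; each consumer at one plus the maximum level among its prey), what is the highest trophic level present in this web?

Basal resources (level 1): Periphyton, Moss, Leaf Detritus, Filamentous Algae.
Periphyton → Mayfly Nymph → Crayfish → Smallmouth Bass gives Smallmouth Bass level 4.
No species has a prey at level 4, so no species reaches level 5.

4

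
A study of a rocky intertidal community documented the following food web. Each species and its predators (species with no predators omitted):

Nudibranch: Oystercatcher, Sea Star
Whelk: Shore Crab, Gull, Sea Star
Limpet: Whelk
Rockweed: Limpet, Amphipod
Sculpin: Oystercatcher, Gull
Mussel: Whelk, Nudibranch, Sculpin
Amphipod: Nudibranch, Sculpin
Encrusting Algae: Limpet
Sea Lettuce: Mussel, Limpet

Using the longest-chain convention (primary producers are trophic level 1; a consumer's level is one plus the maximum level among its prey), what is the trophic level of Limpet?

Rockweed is a producer → level 1.
Limpet eats Rockweed (level 1); other prey at levels: Encrusting Algae 1, Sea Lettuce 1 → level 2.

Trophic level 2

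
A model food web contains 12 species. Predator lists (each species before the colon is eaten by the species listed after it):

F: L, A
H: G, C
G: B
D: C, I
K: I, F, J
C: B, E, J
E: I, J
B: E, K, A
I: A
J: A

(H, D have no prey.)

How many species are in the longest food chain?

6 species

One longest chain: H → G → B → K → F → L.
It has 6 species and 5 links.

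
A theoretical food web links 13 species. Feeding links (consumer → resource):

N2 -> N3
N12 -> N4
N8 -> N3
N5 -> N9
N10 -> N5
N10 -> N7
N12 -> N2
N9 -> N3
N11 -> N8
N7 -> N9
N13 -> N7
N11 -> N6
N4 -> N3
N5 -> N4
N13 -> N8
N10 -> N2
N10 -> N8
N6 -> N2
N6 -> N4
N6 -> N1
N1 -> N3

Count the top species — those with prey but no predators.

Top species (has prey, but nothing eats it): N12, N10, N11, N13.
Count: 4.

4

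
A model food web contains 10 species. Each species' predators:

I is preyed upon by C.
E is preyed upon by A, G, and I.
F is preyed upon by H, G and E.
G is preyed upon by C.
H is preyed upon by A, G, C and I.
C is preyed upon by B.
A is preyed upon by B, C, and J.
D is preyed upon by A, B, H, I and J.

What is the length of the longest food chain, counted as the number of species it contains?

5 species

One longest chain: F → H → A → C → B.
It has 5 species and 4 links.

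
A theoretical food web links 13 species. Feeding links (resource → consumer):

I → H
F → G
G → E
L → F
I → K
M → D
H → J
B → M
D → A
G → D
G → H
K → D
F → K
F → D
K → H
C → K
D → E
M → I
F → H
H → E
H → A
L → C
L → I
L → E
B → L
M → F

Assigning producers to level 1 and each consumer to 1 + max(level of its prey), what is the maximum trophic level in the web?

Producers (level 1): B.
B → L → F → G → H → A gives A level 6.
No species has a prey at level 6, so no species reaches level 7.

6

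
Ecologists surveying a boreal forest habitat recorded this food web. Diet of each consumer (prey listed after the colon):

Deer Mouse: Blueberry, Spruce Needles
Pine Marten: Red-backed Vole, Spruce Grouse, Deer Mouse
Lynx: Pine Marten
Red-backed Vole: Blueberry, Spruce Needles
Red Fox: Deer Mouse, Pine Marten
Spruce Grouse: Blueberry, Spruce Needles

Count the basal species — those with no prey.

2

Basal species (no prey listed): Blueberry, Spruce Needles.
Count: 2.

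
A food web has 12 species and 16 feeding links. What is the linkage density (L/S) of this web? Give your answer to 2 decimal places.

L/S = 1.33

There are L = 16 links among S = 12 species.
L/S = 16/12 = 1.3333 ≈ 1.33.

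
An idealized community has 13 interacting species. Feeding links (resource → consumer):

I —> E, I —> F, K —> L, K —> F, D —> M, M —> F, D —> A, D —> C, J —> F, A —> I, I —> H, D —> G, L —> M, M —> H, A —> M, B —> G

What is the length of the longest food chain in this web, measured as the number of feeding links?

One longest chain: K → L → M → F.
It has 4 species and 3 links.

3 links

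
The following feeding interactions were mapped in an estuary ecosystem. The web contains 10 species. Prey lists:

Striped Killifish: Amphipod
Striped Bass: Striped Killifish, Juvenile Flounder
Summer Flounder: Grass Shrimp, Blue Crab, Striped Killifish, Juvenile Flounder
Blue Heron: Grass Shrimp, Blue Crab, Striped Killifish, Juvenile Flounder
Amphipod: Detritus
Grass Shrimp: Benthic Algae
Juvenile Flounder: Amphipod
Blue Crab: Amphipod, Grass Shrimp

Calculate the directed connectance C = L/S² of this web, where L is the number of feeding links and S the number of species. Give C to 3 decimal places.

The web has S = 10 species and L = 16 feeding links.
C = L / S² = 16 / 100 = 0.1600 ≈ 0.160.

C = 0.160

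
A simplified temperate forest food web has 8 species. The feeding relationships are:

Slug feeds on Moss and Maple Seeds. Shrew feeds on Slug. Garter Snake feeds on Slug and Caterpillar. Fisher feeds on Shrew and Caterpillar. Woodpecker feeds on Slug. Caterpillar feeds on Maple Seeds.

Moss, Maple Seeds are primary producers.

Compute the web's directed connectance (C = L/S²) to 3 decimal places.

The web has S = 8 species and L = 9 feeding links.
C = L / S² = 9 / 64 = 0.1406 ≈ 0.141.

C = 0.141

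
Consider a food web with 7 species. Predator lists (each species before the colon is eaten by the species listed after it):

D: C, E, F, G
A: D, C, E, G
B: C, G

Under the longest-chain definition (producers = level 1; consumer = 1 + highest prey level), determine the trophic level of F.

Trophic level 3

A is a producer → level 1.
D eats A → level 2.
F eats D → level 3.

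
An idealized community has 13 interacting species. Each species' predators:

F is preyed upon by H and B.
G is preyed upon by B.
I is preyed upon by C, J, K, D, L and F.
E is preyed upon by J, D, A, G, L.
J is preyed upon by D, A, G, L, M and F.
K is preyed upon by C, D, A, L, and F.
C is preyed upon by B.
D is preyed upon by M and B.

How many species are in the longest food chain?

4 species

One longest chain: I → J → D → M.
It has 4 species and 3 links.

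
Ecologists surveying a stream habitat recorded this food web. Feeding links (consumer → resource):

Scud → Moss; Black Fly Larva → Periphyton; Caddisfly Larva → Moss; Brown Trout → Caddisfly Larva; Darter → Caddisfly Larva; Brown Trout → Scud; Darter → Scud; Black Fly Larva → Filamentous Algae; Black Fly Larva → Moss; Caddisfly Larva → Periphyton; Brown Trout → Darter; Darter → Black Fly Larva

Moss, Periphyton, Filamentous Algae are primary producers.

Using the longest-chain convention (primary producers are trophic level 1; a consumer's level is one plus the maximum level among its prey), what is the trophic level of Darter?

Trophic level 3

Moss is a producer → level 1.
Scud eats Moss → level 2.
Darter eats Scud (level 2); other prey at levels: Black Fly Larva 2, Caddisfly Larva 2 → level 3.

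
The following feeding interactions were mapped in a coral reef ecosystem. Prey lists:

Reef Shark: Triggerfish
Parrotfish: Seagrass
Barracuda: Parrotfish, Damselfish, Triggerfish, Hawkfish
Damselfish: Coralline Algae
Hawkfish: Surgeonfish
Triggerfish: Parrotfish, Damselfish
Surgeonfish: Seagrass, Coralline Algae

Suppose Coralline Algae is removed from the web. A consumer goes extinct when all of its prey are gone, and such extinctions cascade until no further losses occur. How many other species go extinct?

Remove Coralline Algae.
Round 1: Damselfish (all prey gone) → extinct.
No further losses. Total secondary extinctions: 1.

1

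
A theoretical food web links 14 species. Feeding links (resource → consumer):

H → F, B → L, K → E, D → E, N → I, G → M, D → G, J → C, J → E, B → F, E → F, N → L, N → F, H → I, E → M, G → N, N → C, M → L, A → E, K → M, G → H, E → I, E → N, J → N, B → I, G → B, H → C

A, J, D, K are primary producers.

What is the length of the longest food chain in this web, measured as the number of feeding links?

One longest chain: D → G → B → F.
It has 4 species and 3 links.

3 links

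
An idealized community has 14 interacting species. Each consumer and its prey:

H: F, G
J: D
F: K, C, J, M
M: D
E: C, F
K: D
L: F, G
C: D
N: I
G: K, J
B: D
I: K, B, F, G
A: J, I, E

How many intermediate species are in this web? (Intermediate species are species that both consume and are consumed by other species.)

9

Intermediate species (has both prey and predators): K, C, B, J, M, F, G, I, E.
Count: 9.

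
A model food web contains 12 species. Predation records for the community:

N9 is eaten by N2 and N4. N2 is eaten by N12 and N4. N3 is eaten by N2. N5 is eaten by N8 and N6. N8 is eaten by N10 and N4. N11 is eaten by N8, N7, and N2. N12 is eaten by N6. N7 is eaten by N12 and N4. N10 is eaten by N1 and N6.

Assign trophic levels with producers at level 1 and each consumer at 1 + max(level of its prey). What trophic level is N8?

Trophic level 2

N11 is a producer → level 1.
N8 eats N11 (level 1); other prey at levels: N5 1 → level 2.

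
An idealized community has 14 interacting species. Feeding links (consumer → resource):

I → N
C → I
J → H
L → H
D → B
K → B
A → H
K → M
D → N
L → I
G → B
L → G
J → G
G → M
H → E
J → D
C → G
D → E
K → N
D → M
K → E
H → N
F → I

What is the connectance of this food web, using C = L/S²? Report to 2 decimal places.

C = 0.12

The web has S = 14 species and L = 23 feeding links.
C = L / S² = 23 / 196 = 0.1173 ≈ 0.12.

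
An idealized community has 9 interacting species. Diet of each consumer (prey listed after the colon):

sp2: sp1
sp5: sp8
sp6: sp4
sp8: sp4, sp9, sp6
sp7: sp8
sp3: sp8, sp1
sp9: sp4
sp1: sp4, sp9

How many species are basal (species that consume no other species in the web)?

Basal species (no prey listed): sp4.
Count: 1.

1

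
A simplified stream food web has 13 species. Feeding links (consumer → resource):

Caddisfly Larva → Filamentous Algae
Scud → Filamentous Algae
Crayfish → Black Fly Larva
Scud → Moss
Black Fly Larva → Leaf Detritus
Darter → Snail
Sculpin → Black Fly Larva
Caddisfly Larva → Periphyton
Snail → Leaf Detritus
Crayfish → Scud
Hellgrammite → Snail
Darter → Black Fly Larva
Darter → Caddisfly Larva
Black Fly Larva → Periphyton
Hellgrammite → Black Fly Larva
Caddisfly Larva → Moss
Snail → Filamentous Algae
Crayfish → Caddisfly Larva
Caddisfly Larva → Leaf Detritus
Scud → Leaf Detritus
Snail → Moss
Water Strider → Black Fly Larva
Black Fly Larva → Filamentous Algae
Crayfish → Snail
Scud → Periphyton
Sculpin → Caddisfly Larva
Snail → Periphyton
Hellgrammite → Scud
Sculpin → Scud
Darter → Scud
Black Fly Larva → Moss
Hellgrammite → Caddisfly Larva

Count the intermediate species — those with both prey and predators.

Intermediate species (has both prey and predators): Black Fly Larva, Caddisfly Larva, Snail, Scud.
Count: 4.

4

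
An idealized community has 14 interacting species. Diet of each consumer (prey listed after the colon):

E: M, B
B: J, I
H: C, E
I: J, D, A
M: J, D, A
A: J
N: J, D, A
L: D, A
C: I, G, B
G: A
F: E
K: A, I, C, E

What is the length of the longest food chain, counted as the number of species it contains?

One longest chain: J → A → I → B → C → H.
It has 6 species and 5 links.

6 species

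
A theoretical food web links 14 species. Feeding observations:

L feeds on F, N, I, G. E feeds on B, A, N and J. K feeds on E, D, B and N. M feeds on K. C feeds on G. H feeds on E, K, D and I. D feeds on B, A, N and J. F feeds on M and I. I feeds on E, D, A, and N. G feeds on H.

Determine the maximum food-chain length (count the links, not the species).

One longest chain: A → E → I → H → G → L.
It has 6 species and 5 links.

5 links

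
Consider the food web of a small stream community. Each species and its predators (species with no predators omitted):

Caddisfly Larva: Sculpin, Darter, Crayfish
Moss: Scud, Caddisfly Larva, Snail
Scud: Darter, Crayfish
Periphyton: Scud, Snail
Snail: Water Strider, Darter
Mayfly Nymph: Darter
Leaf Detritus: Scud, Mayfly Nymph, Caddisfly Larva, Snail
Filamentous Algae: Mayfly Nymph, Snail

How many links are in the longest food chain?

One longest chain: Leaf Detritus → Caddisfly Larva → Sculpin.
It has 3 species and 2 links.

2 links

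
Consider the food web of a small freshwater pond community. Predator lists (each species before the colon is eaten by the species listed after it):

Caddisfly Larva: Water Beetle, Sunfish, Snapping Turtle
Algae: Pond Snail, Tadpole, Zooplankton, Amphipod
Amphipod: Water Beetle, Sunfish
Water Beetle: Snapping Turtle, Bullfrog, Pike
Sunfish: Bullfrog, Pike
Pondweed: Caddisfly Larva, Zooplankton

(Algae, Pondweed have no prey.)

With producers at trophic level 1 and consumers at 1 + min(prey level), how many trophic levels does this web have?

Producers (level 1): Algae, Pondweed.
Following each consumer down to its lowest-level prey: Pondweed → Caddisfly Larva → Sunfish → Bullfrog (levels 1 through 4).
All prey of Bullfrog (Sunfish 3, Water Beetle 3) are at level 3 or above, so Bullfrog is at level 1 + 3 = 4.
Every consumer has at least one prey at level 3 or below, so none exceeds level 4.

4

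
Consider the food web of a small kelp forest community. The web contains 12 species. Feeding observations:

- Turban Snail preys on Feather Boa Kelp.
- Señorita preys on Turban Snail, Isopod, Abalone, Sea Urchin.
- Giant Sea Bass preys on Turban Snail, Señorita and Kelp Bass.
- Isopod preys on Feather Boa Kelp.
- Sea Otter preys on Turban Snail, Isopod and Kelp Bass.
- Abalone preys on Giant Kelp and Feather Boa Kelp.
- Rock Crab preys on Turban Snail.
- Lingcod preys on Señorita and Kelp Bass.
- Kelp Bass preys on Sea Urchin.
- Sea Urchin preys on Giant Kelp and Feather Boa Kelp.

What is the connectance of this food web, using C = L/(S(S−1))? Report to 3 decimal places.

C = 0.152

The web has S = 12 species and L = 20 feeding links.
C = L / (S(S−1)) = 20 / 132 = 0.1515 ≈ 0.152.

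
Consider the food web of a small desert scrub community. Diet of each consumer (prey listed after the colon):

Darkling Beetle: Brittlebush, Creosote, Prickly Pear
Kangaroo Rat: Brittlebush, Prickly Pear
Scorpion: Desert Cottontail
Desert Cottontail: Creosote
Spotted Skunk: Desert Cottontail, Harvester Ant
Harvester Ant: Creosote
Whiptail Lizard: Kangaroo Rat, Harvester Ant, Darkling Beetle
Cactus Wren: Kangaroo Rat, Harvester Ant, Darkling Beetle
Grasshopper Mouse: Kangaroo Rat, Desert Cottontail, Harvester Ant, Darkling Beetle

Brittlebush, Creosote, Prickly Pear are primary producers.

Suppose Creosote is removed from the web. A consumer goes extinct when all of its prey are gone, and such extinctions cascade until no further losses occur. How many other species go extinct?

4

Remove Creosote.
Round 1: Desert Cottontail (all prey gone), Harvester Ant (all prey gone) → extinct.
Round 2: Scorpion (all prey gone), Spotted Skunk (all prey gone) → extinct.
No further losses. Total secondary extinctions: 4.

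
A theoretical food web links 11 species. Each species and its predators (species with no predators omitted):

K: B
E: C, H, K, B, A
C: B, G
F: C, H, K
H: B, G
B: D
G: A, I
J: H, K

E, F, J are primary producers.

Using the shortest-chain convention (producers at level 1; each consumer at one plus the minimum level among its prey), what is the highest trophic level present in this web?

4

Producers (level 1): E, F, J.
Following each consumer down to its lowest-level prey: E → C → G → I (levels 1 through 4).
All prey of I (G 3) are at level 3 or above, so I is at level 1 + 3 = 4.
Every consumer has at least one prey at level 3 or below, so none exceeds level 4.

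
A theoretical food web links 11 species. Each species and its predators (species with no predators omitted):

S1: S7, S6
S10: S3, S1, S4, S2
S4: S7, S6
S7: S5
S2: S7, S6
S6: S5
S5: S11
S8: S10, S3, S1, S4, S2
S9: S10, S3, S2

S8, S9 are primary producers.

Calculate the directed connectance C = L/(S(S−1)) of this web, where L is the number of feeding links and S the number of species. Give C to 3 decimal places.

The web has S = 11 species and L = 21 feeding links.
C = L / (S(S−1)) = 21 / 110 = 0.1909 ≈ 0.191.

C = 0.191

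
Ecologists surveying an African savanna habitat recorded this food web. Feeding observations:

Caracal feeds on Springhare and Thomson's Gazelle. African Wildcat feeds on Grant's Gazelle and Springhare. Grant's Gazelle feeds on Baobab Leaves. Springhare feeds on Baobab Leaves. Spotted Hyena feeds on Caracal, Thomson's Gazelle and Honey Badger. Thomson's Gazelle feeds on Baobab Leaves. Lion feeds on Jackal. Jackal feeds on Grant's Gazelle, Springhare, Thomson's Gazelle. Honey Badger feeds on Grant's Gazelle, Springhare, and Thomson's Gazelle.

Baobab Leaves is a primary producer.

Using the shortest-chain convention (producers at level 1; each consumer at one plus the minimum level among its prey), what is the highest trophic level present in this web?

4

Producers (level 1): Baobab Leaves.
Following each consumer down to its lowest-level prey: Baobab Leaves → Grant's Gazelle → Jackal → Lion (levels 1 through 4).
All prey of Lion (Jackal 3) are at level 3 or above, so Lion is at level 1 + 3 = 4.
Every consumer has at least one prey at level 3 or below, so none exceeds level 4.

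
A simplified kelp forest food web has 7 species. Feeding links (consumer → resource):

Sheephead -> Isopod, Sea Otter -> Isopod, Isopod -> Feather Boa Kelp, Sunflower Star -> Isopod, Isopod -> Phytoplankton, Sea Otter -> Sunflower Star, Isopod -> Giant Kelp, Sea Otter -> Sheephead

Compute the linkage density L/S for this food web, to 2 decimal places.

L/S = 1.14

There are L = 8 links among S = 7 species.
L/S = 8/7 = 1.1429 ≈ 1.14.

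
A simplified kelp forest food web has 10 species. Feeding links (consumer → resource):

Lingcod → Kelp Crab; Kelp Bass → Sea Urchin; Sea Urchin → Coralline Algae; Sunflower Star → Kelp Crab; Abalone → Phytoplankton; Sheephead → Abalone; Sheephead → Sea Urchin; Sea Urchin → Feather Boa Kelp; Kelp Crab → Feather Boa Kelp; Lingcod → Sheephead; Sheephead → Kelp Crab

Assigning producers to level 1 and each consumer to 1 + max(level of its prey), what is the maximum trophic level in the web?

Producers (level 1): Feather Boa Kelp, Coralline Algae, Phytoplankton.
Feather Boa Kelp → Sea Urchin → Sheephead → Lingcod gives Lingcod level 4.
No species has a prey at level 4, so no species reaches level 5.

4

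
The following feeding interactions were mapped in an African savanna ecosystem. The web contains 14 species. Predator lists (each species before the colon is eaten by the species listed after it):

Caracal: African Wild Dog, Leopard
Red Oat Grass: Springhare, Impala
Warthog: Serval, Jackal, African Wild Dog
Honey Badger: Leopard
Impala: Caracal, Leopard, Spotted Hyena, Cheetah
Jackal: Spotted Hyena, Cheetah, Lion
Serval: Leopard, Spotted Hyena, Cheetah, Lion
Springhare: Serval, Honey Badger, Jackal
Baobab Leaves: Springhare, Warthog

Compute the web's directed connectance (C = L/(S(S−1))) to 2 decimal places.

C = 0.13

The web has S = 14 species and L = 24 feeding links.
C = L / (S(S−1)) = 24 / 182 = 0.1319 ≈ 0.13.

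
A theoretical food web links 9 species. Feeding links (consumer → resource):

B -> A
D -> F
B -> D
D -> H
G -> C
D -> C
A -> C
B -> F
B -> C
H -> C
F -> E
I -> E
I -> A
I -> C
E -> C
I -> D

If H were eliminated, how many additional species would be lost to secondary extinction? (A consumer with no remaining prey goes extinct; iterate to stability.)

Remove H.
Every predator of it retains at least one other prey: D still has C, F.
No consumer loses all prey, so no secondary extinctions occur.

0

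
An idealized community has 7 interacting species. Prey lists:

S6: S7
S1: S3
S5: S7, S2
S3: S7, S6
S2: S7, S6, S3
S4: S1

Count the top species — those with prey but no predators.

Top species (has prey, but nothing eats it): S5, S4.
Count: 2.

2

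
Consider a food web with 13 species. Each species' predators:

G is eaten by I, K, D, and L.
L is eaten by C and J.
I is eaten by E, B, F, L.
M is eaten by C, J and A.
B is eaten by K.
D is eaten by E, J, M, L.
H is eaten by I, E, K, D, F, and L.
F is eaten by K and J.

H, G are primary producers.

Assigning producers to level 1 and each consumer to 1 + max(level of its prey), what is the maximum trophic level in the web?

Producers (level 1): H, G.
H → I → L → C gives C level 4.
No species has a prey at level 4, so no species reaches level 5.

4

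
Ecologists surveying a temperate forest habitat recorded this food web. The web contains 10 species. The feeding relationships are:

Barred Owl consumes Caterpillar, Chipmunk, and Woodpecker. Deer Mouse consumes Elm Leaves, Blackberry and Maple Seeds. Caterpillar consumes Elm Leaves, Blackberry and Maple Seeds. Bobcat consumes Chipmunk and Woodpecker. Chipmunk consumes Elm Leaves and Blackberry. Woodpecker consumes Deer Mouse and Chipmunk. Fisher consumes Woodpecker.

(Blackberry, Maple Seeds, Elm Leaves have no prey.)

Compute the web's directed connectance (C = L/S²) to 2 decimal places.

C = 0.16

The web has S = 10 species and L = 16 feeding links.
C = L / S² = 16 / 100 = 0.1600 ≈ 0.16.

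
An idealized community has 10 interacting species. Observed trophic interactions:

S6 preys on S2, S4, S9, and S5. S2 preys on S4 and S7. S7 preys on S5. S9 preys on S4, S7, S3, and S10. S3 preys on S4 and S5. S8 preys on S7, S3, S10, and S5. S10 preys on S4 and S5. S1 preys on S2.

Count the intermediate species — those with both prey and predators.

5

Intermediate species (has both prey and predators): S7, S10, S3, S9, S2.
Count: 5.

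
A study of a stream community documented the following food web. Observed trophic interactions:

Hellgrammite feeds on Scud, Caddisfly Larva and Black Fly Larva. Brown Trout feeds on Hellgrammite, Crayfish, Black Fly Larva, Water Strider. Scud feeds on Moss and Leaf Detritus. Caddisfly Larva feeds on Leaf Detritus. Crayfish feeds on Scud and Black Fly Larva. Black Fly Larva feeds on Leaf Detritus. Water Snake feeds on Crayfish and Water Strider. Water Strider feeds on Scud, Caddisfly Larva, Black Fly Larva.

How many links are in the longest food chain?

3 links

One longest chain: Leaf Detritus → Black Fly Larva → Crayfish → Water Snake.
It has 4 species and 3 links.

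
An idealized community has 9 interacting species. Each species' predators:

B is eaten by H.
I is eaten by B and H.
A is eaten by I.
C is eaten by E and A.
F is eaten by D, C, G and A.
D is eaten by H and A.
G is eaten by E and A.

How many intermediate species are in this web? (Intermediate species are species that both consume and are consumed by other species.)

Intermediate species (has both prey and predators): D, C, G, A, I, B.
Count: 6.

6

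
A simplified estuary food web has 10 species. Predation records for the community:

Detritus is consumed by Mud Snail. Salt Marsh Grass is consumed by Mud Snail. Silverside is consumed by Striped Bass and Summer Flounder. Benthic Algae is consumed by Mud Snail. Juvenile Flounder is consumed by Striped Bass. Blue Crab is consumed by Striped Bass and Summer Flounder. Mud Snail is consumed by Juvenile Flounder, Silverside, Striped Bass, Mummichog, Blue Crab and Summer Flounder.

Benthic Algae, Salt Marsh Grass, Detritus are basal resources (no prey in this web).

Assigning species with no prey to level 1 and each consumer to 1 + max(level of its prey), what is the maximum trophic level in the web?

4

Basal resources (level 1): Benthic Algae, Salt Marsh Grass, Detritus.
Benthic Algae → Mud Snail → Blue Crab → Summer Flounder gives Summer Flounder level 4.
No species has a prey at level 4, so no species reaches level 5.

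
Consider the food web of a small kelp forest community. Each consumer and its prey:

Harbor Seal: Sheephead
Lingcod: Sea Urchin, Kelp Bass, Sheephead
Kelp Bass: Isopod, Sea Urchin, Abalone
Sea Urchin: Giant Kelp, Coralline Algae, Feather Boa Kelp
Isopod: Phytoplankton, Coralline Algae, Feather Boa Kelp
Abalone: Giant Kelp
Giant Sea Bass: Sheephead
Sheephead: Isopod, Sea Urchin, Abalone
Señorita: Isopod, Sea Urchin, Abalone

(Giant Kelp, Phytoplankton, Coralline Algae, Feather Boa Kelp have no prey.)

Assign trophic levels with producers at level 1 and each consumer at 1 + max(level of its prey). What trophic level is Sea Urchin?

Trophic level 2

Giant Kelp is a producer → level 1.
Sea Urchin eats Giant Kelp (level 1); other prey at levels: Coralline Algae 1, Feather Boa Kelp 1 → level 2.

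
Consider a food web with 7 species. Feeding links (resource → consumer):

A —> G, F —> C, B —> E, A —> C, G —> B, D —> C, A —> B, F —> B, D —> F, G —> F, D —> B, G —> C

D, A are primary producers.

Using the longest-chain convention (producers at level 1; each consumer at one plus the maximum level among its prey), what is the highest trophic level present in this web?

5

Producers (level 1): D, A.
A → G → F → B → E gives E level 5.
No species has a prey at level 5, so no species reaches level 6.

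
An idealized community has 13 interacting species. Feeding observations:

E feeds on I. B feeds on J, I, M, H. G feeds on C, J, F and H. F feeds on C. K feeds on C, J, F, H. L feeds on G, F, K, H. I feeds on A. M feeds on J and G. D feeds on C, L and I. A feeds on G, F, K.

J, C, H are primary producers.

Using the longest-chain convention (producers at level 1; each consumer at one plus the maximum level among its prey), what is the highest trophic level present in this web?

6

Producers (level 1): J, C, H.
C → F → K → A → I → D gives D level 6.
No species has a prey at level 6, so no species reaches level 7.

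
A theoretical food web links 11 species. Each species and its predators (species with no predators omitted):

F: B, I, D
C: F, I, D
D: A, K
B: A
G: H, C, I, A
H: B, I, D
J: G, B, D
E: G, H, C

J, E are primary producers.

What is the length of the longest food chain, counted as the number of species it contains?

6 species

One longest chain: J → G → C → F → D → A.
It has 6 species and 5 links.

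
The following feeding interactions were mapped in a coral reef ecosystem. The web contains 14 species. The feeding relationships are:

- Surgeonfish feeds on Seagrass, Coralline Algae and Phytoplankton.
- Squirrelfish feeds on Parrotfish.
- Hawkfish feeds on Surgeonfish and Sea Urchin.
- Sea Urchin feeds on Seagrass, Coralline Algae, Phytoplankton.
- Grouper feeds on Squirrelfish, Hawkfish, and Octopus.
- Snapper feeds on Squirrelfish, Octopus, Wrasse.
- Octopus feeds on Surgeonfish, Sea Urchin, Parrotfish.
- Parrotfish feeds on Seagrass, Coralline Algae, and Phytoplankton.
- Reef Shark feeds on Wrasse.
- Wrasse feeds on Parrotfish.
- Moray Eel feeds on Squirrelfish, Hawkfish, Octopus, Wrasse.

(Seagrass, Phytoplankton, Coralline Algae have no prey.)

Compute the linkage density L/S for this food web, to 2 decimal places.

There are L = 27 links among S = 14 species.
L/S = 27/14 = 1.9286 ≈ 1.93.

L/S = 1.93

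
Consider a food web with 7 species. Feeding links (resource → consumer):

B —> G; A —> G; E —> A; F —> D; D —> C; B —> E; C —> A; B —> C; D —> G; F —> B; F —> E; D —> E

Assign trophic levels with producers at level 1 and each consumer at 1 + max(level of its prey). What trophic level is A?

Trophic level 4

F is a producer → level 1.
D eats F → level 2.
E eats D (level 2); other prey at levels: F 1, B 2 → level 3.
A eats E (level 3); other prey at levels: C 3 → level 4.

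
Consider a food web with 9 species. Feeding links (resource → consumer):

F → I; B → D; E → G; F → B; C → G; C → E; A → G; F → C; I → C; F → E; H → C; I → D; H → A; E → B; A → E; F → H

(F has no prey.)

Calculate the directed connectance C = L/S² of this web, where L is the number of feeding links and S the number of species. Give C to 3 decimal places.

The web has S = 9 species and L = 16 feeding links.
C = L / S² = 16 / 81 = 0.1975 ≈ 0.198.

C = 0.198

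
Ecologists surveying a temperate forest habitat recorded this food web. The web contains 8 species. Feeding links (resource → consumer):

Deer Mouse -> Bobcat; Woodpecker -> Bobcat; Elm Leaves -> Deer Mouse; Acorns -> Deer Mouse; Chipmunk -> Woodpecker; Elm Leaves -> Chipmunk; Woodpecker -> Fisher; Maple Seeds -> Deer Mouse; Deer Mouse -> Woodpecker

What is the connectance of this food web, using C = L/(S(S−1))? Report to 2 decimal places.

The web has S = 8 species and L = 9 feeding links.
C = L / (S(S−1)) = 9 / 56 = 0.1607 ≈ 0.16.

C = 0.16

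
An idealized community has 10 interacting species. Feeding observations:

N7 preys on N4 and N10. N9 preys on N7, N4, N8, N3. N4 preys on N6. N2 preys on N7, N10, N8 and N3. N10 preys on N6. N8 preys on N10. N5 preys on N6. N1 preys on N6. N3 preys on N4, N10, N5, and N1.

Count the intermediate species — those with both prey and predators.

Intermediate species (has both prey and predators): N10, N1, N4, N5, N7, N8, N3.
Count: 7.

7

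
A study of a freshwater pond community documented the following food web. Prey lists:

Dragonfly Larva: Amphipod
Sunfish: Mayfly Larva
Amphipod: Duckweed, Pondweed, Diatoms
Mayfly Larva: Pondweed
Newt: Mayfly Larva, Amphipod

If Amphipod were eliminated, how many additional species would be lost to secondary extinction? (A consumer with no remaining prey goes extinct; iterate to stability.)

1

Remove Amphipod.
Round 1: Dragonfly Larva (all prey gone) → extinct.
No further losses. Total secondary extinctions: 1.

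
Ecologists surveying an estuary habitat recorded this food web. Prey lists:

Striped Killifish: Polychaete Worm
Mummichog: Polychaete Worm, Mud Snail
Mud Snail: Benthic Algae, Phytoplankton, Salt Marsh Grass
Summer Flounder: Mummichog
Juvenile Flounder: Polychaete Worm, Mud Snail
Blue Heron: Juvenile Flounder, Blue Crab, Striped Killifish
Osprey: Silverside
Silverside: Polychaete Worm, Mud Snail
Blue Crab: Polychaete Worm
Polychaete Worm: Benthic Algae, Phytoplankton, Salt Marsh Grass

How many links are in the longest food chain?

One longest chain: Benthic Algae → Polychaete Worm → Silverside → Osprey.
It has 4 species and 3 links.

3 links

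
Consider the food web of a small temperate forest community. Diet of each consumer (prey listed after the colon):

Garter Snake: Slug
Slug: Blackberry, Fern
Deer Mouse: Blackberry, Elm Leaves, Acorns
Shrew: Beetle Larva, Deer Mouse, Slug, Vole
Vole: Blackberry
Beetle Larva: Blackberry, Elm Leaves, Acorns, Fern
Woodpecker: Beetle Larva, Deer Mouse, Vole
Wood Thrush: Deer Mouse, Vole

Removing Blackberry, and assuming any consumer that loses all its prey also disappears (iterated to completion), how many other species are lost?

1

Remove Blackberry.
Round 1: Vole (all prey gone) → extinct.
No further losses. Total secondary extinctions: 1.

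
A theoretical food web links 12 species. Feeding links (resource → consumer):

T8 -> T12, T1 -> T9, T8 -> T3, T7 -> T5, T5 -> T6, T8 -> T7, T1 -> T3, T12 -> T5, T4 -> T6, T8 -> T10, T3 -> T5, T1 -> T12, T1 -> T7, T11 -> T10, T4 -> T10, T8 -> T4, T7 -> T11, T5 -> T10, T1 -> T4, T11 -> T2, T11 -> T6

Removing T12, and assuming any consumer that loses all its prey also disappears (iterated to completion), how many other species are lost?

Remove T12.
Every predator of it retains at least one other prey: T5 still has T7, T3.
No consumer loses all prey, so no secondary extinctions occur.

0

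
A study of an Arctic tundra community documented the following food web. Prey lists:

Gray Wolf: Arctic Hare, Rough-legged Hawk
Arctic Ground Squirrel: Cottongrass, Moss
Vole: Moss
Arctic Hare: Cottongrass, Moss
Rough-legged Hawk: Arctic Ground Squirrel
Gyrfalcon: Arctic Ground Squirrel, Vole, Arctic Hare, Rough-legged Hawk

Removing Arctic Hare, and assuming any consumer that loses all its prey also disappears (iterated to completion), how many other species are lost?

Remove Arctic Hare.
Every predator of it retains at least one other prey: Gray Wolf still has Rough-legged Hawk; Gyrfalcon still has Arctic Ground Squirrel, Vole, Rough-legged Hawk.
No consumer loses all prey, so no secondary extinctions occur.

0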